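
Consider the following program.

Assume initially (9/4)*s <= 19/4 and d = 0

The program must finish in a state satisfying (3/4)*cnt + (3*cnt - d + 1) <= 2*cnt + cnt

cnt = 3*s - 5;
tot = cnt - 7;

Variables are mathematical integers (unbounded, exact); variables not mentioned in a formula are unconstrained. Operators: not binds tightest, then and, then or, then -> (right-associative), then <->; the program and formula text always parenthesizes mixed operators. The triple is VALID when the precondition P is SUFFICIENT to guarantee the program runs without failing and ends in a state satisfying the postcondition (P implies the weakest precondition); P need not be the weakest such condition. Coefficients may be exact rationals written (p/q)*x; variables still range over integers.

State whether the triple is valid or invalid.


Working backward. After the program, the postcondition (3/4)*cnt + (3*cnt - d + 1) <= 2*cnt + cnt must hold; in canonical form it is (3/4)*cnt <= d - 1.
Before tot := cnt - 7: (3/4)*cnt <= d - 1
Before cnt := 3*s - 5: (9/4)*s <= d + 11/4
The weakest precondition is (9/4)*s <= d + 11/4.
Check whether (9/4)*s <= 19/4 and d = 0 implies it.
Countermodel: at the initial state d = 0, s = 2, the precondition holds but the weakest precondition fails.
Answer: invalid


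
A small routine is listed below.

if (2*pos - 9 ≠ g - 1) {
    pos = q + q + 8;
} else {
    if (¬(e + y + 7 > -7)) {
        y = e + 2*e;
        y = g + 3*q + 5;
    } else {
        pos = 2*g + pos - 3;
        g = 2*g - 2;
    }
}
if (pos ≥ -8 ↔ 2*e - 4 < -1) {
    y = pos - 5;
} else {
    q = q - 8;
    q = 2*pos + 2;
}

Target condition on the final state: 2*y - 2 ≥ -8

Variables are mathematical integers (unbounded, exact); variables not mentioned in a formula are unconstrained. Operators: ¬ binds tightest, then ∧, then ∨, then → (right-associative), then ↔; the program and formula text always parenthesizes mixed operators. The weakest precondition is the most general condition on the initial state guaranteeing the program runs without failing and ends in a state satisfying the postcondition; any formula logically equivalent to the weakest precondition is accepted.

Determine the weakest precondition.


Working backward. After the program, the postcondition 2*y - 2 ≥ -8 must hold; in canonical form it is 2*y ≥ -6.
Then branch requires 2*pos ≥ 4; else branch requires 2*y ≥ -6.
Before the if: ((pos ≥ -8 ↔ 2*e < 3) → 2*pos ≥ 4) ∧ ((¬(pos ≥ -8 ↔ 2*e < 3)) → 2*y ≥ -6)
Then branch requires ((2*q ≥ -16 ↔ 2*e < 3) → 4*q ≥ -12) ∧ ((¬(2*q ≥ -16 ↔ 2*e < 3)) → 2*y ≥ -6); else branch requires ((¬(e + y > -14)) → (((pos ≥ -8 ↔ 2*e < 3) → 2*pos ≥ 4) ∧ ((¬(pos ≥ -8 ↔ 2*e < 3)) → 2*g + 6*q ≥ -16))) ∧ (e + y > -14 → (((2*g + pos ≥ -5 ↔ 2*e < 3) → 4*g + 2*pos ≥ 10) ∧ ((¬(2*g + pos ≥ -5 ↔ 2*e < 3)) → 2*y ≥ -6))).
Before the if: (2*pos ≠ g + 8 → (((2*q ≥ -16 ↔ 2*e < 3) → 4*q ≥ -12) ∧ ((¬(2*q ≥ -16 ↔ 2*e < 3)) → 2*y ≥ -6))) ∧ ((¬(2*pos ≠ g + 8)) → (((¬(e + y > -14)) → (((pos ≥ -8 ↔ 2*e < 3) → 2*pos ≥ 4) ∧ ((¬(pos ≥ -8 ↔ 2*e < 3)) → 2*g + 6*q ≥ -16))) ∧ (e + y > -14 → (((2*g + pos ≥ -5 ↔ 2*e < 3) → 4*g + 2*pos ≥ 10) ∧ ((¬(2*g + pos ≥ -5 ↔ 2*e < 3)) → 2*y ≥ -6)))))
Answer: WP = (2*pos ≠ g + 8 → (((2*q ≥ -16 ↔ 2*e < 3) → 4*q ≥ -12) ∧ ((¬(2*q ≥ -16 ↔ 2*e < 3)) → 2*y ≥ -6))) ∧ ((¬(2*pos ≠ g + 8)) → (((¬(e + y > -14)) → (((pos ≥ -8 ↔ 2*e < 3) → 2*pos ≥ 4) ∧ ((¬(pos ≥ -8 ↔ 2*e < 3)) → 2*g + 6*q ≥ -16))) ∧ (e + y > -14 → (((2*g + pos ≥ -5 ↔ 2*e < 3) → 4*g + 2*pos ≥ 10) ∧ ((¬(2*g + pos ≥ -5 ↔ 2*e < 3)) → 2*y ≥ -6)))))


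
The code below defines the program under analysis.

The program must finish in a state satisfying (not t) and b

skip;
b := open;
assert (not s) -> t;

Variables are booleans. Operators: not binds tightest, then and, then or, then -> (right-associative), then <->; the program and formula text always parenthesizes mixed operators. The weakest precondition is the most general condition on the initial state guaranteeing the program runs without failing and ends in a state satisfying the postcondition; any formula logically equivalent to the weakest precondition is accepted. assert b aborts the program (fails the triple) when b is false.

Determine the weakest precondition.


Working backward. After the program, (not t) and b must hold.
Before assert (not s) -> t: ((not s) -> t) and (not t) and b
Before b := open: ((not s) -> t) and (not t) and open
Before skip: ((not s) -> t) and (not t) and open
Answer: WP = ((not s) -> t) and (not t) and open


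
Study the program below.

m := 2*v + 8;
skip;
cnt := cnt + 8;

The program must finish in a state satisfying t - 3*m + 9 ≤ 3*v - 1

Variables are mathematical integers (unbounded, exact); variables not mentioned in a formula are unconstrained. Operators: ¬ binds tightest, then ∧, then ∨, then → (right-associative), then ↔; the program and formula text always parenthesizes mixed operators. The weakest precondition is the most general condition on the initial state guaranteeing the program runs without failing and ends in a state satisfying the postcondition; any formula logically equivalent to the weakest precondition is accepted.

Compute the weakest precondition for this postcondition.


Working backward. After the program, the postcondition t - 3*m + 9 ≤ 3*v - 1 must hold; in canonical form it is t ≤ 3*m + 3*v - 10.
Before cnt := cnt + 8: t ≤ 3*m + 3*v - 10
Before skip: t ≤ 3*m + 3*v - 10
Before m := 2*v + 8: t ≤ 9*v + 14
Answer: WP = t ≤ 9*v + 14


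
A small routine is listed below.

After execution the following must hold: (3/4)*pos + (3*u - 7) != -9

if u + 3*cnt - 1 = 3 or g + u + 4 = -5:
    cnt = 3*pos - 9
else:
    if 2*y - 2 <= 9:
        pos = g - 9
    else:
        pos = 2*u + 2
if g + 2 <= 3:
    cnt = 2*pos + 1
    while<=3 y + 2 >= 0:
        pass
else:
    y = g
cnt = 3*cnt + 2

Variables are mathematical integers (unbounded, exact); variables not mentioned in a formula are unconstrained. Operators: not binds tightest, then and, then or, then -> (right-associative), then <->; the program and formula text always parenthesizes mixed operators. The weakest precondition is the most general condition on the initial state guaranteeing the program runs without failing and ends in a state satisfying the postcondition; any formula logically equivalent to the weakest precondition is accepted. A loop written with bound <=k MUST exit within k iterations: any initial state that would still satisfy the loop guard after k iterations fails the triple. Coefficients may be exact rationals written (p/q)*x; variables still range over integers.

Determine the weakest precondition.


Working backward. After the program, the postcondition (3/4)*pos + (3*u - 7) != -9 must hold; in canonical form it is (3/4)*pos + 3*u != -2.
Before cnt := 3*cnt + 2: (3/4)*pos + 3*u != -2
Then branch requires (y >= -2 -> ((y >= -2 -> ((y >= -2 -> ((not (y >= -2)) and (3/4)*pos + 3*u != -2)) and ((not (y >= -2)) -> (3/4)*pos + 3*u != -2))) and ((not (y >= -2)) -> (3/4)*pos + 3*u != -2))) and ((not (y >= -2)) -> (3/4)*pos + 3*u != -2); else branch requires (3/4)*pos + 3*u != -2.
Before the if: (g <= 1 -> ((y >= -2 -> ((y >= -2 -> ((y >= -2 -> ((not (y >= -2)) and (3/4)*pos + 3*u != -2)) and ((not (y >= -2)) -> (3/4)*pos + 3*u != -2))) and ((not (y >= -2)) -> (3/4)*pos + 3*u != -2))) and ((not (y >= -2)) -> (3/4)*pos + 3*u != -2))) and ((not (g <= 1)) -> (3/4)*pos + 3*u != -2)
Then branch requires (g <= 1 -> ((y >= -2 -> ((y >= -2 -> ((y >= -2 -> ((not (y >= -2)) and (3/4)*pos + 3*u != -2)) and ((not (y >= -2)) -> (3/4)*pos + 3*u != -2))) and ((not (y >= -2)) -> (3/4)*pos + 3*u != -2))) and ((not (y >= -2)) -> (3/4)*pos + 3*u != -2))) and ((not (g <= 1)) -> (3/4)*pos + 3*u != -2); else branch requires (2*y <= 11 -> ((g <= 1 -> ((y >= -2 -> ((y >= -2 -> ((y >= -2 -> ((not (y >= -2)) and (3/4)*g + 3*u != 19/4)) and ((not (y >= -2)) -> (3/4)*g + 3*u != 19/4))) and ((not (y >= -2)) -> (3/4)*g + 3*u != 19/4))) and ((not (y >= -2)) -> (3/4)*g + 3*u != 19/4))) and ((not (g <= 1)) -> (3/4)*g + 3*u != 19/4))) and ((not (2*y <= 11)) -> ((g <= 1 -> ((y >= -2 -> ((y >= -2 -> ((y >= -2 -> ((not (y >= -2)) and (9/2)*u != -7/2)) and ((not (y >= -2)) -> (9/2)*u != -7/2))) and ((not (y >= -2)) -> (9/2)*u != -7/2))) and ((not (y >= -2)) -> (9/2)*u != -7/2))) and ((not (g <= 1)) -> (9/2)*u != -7/2))).
Before the if: ((3*cnt + u = 4 or g + u = -9) -> ((g <= 1 -> ((y >= -2 -> ((y >= -2 -> ((y >= -2 -> ((not (y >= -2)) and (3/4)*pos + 3*u != -2)) and ((not (y >= -2)) -> (3/4)*pos + 3*u != -2))) and ((not (y >= -2)) -> (3/4)*pos + 3*u != -2))) and ((not (y >= -2)) -> (3/4)*pos + 3*u != -2))) and ((not (g <= 1)) -> (3/4)*pos + 3*u != -2))) and ((not (3*cnt + u = 4 or g + u = -9)) -> ((2*y <= 11 -> ((g <= 1 -> ((y >= -2 -> ((y >= -2 -> ((y >= -2 -> ((not (y >= -2)) and (3/4)*g + 3*u != 19/4)) and ((not (y >= -2)) -> (3/4)*g + 3*u != 19/4))) and ((not (y >= -2)) -> (3/4)*g + 3*u != 19/4))) and ((not (y >= -2)) -> (3/4)*g + 3*u != 19/4))) and ((not (g <= 1)) -> (3/4)*g + 3*u != 19/4))) and ((not (2*y <= 11)) -> ((g <= 1 -> ((y >= -2 -> ((y >= -2 -> ((y >= -2 -> ((not (y >= -2)) and (9/2)*u != -7/2)) and ((not (y >= -2)) -> (9/2)*u != -7/2))) and ((not (y >= -2)) -> (9/2)*u != -7/2))) and ((not (y >= -2)) -> (9/2)*u != -7/2))) and ((not (g <= 1)) -> (9/2)*u != -7/2)))))
Answer: WP = ((3*cnt + u = 4 or g + u = -9) -> ((g <= 1 -> ((y >= -2 -> ((y >= -2 -> ((y >= -2 -> ((not (y >= -2)) and (3/4)*pos + 3*u != -2)) and ((not (y >= -2)) -> (3/4)*pos + 3*u != -2))) and ((not (y >= -2)) -> (3/4)*pos + 3*u != -2))) and ((not (y >= -2)) -> (3/4)*pos + 3*u != -2))) and ((not (g <= 1)) -> (3/4)*pos + 3*u != -2))) and ((not (3*cnt + u = 4 or g + u = -9)) -> ((2*y <= 11 -> ((g <= 1 -> ((y >= -2 -> ((y >= -2 -> ((y >= -2 -> ((not (y >= -2)) and (3/4)*g + 3*u != 19/4)) and ((not (y >= -2)) -> (3/4)*g + 3*u != 19/4))) and ((not (y >= -2)) -> (3/4)*g + 3*u != 19/4))) and ((not (y >= -2)) -> (3/4)*g + 3*u != 19/4))) and ((not (g <= 1)) -> (3/4)*g + 3*u != 19/4))) and ((not (2*y <= 11)) -> ((g <= 1 -> ((y >= -2 -> ((y >= -2 -> ((y >= -2 -> ((not (y >= -2)) and (9/2)*u != -7/2)) and ((not (y >= -2)) -> (9/2)*u != -7/2))) and ((not (y >= -2)) -> (9/2)*u != -7/2))) and ((not (y >= -2)) -> (9/2)*u != -7/2))) and ((not (g <= 1)) -> (9/2)*u != -7/2)))))


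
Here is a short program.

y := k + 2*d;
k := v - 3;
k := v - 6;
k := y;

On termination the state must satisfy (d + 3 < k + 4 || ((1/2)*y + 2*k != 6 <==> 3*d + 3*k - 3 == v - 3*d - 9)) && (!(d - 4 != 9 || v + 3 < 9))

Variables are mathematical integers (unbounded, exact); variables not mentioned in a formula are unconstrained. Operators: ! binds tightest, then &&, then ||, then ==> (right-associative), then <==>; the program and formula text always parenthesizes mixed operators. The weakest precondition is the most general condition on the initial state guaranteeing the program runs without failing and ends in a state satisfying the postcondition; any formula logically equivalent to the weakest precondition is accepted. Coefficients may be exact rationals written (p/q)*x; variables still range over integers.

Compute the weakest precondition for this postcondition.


Working backward. After the program, the postcondition (d + 3 < k + 4 || ((1/2)*y + 2*k != 6 <==> 3*d + 3*k - 3 == v - 3*d - 9)) && (!(d - 4 != 9 || v + 3 < 9)) must hold; in canonical form it is (d < k + 1 || (2*k + (1/2)*y != 6 <==> 6*d + 3*k == v - 6)) && (!(d != 13 || v < 6)).
Before k := y: (d < y + 1 || ((5/2)*y != 6 <==> 6*d + 3*y == v - 6)) && (!(d != 13 || v < 6))
Before k := v - 6: (d < y + 1 || ((5/2)*y != 6 <==> 6*d + 3*y == v - 6)) && (!(d != 13 || v < 6))
Before k := v - 3: (d < y + 1 || ((5/2)*y != 6 <==> 6*d + 3*y == v - 6)) && (!(d != 13 || v < 6))
Before y := k + 2*d: (d + k > -1 || (5*d + (5/2)*k != 6 <==> 12*d + 3*k == v - 6)) && (!(d != 13 || v < 6))
Answer: WP = (d + k > -1 || (5*d + (5/2)*k != 6 <==> 12*d + 3*k == v - 6)) && (!(d != 13 || v < 6))


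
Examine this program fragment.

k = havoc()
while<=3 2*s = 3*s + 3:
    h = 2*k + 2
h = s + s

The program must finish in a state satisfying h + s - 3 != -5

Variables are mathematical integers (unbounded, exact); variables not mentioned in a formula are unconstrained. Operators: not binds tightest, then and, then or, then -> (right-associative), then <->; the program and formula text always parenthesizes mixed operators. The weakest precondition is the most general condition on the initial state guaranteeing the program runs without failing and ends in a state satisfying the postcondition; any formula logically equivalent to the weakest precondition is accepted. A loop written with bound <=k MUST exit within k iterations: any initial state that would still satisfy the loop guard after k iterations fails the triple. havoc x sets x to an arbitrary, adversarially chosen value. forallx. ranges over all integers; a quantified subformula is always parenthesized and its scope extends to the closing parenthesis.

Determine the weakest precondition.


Working backward. After the program, the postcondition h + s - 3 != -5 must hold; in canonical form it is h + s != -2.
Before h := s + s: 3*s != -2
Before the loop (bound <=3), unroll the exhaustion recursion (WP_0 = exit-now case; WP_j = one more guarded iteration, up to j = 3):
  WP_0: (not (s = -3)) and 3*s != -2
  WP_1: (s = -3 -> ((not (s = -3)) and 3*s != -2)) and ((not (s = -3)) -> 3*s != -2)
  WP_2: (s = -3 -> ((s = -3 -> ((not (s = -3)) and 3*s != -2)) and ((not (s = -3)) -> 3*s != -2))) and ((not (s = -3)) -> 3*s != -2)
  WP_3: (s = -3 -> ((s = -3 -> ((s = -3 -> ((not (s = -3)) and 3*s != -2)) and ((not (s = -3)) -> 3*s != -2))) and ((not (s = -3)) -> 3*s != -2))) and ((not (s = -3)) -> 3*s != -2)
So before the loop: (s = -3 -> ((s = -3 -> ((s = -3 -> ((not (s = -3)) and 3*s != -2)) and ((not (s = -3)) -> 3*s != -2))) and ((not (s = -3)) -> 3*s != -2))) and ((not (s = -3)) -> 3*s != -2)
Before havoc k: (s = -3 -> ((s = -3 -> ((s = -3 -> ((not (s = -3)) and 3*s != -2)) and ((not (s = -3)) -> 3*s != -2))) and ((not (s = -3)) -> 3*s != -2))) and ((not (s = -3)) -> 3*s != -2)
Answer: WP = (s = -3 -> ((s = -3 -> ((s = -3 -> ((not (s = -3)) and 3*s != -2)) and ((not (s = -3)) -> 3*s != -2))) and ((not (s = -3)) -> 3*s != -2))) and ((not (s = -3)) -> 3*s != -2)


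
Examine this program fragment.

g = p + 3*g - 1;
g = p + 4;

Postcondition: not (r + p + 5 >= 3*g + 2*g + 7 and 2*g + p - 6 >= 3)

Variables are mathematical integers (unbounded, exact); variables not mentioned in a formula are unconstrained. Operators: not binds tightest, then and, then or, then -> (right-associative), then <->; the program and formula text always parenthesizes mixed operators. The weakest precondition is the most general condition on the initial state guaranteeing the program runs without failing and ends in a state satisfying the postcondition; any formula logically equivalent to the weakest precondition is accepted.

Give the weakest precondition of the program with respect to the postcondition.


Working backward. After the program, the postcondition not (r + p + 5 >= 3*g + 2*g + 7 and 2*g + p - 6 >= 3) must hold; in canonical form it is not (p + r >= 5*g + 2 and 2*g + p >= 9).
Before g := p + 4: not (r >= 4*p + 22 and 3*p >= 1)
Before g := p + 3*g - 1: not (r >= 4*p + 22 and 3*p >= 1)
Answer: WP = not (r >= 4*p + 22 and 3*p >= 1)


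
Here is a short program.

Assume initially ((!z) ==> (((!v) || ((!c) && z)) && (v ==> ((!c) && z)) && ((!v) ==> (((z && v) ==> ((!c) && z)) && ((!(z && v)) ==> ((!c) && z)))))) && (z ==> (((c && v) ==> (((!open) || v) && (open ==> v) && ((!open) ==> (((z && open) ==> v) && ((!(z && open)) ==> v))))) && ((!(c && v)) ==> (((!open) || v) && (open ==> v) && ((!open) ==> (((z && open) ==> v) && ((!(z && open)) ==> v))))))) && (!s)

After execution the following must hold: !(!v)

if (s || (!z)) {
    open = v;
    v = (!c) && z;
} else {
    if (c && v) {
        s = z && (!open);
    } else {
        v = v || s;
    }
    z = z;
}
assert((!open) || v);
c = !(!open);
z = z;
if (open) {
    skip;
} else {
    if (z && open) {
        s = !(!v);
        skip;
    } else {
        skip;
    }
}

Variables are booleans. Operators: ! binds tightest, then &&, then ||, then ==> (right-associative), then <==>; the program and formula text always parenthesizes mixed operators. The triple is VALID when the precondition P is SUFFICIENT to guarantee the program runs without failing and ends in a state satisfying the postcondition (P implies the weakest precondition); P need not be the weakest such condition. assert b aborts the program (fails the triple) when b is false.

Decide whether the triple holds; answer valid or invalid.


Working backward. After the program, the postcondition !(!v) must hold; in canonical form it is v.
Then branch requires v; else branch requires ((z && open) ==> v) && ((!(z && open)) ==> v).
Before the if: (open ==> v) && ((!open) ==> (((z && open) ==> v) && ((!(z && open)) ==> v)))
Before z := z: (open ==> v) && ((!open) ==> (((z && open) ==> v) && ((!(z && open)) ==> v)))
Before c := !(!open): (open ==> v) && ((!open) ==> (((z && open) ==> v) && ((!(z && open)) ==> v)))
Before assert (!open) || v: ((!open) || v) && (open ==> v) && ((!open) ==> (((z && open) ==> v) && ((!(z && open)) ==> v)))
Then branch requires ((!v) || ((!c) && z)) && (v ==> ((!c) && z)) && ((!v) ==> (((z && v) ==> ((!c) && z)) && ((!(z && v)) ==> ((!c) && z)))); else branch requires ((c && v) ==> (((!open) || v) && (open ==> v) && ((!open) ==> (((z && open) ==> v) && ((!(z && open)) ==> v))))) && ((!(c && v)) ==> (((!open) || v || s) && (open ==> (v || s)) && ((!open) ==> (((z && open) ==> (v || s)) && ((!(z && open)) ==> (v || s)))))).
Before the if: ((s || (!z)) ==> (((!v) || ((!c) && z)) && (v ==> ((!c) && z)) && ((!v) ==> (((z && v) ==> ((!c) && z)) && ((!(z && v)) ==> ((!c) && z)))))) && ((!(s || (!z))) ==> (((c && v) ==> (((!open) || v) && (open ==> v) && ((!open) ==> (((z && open) ==> v) && ((!(z && open)) ==> v))))) && ((!(c && v)) ==> (((!open) || v || s) && (open ==> (v || s)) && ((!open) ==> (((z && open) ==> (v || s)) && ((!(z && open)) ==> (v || s))))))))
The weakest precondition is ((s || (!z)) ==> (((!v) || ((!c) && z)) && (v ==> ((!c) && z)) && ((!v) ==> (((z && v) ==> ((!c) && z)) && ((!(z && v)) ==> ((!c) && z)))))) && ((!(s || (!z))) ==> (((c && v) ==> (((!open) || v) && (open ==> v) && ((!open) ==> (((z && open) ==> v) && ((!(z && open)) ==> v))))) && ((!(c && v)) ==> (((!open) || v || s) && (open ==> (v || s)) && ((!open) ==> (((z && open) ==> (v || s)) && ((!(z && open)) ==> (v || s)))))))).
Check whether ((!z) ==> (((!v) || ((!c) && z)) && (v ==> ((!c) && z)) && ((!v) ==> (((z && v) ==> ((!c) && z)) && ((!(z && v)) ==> ((!c) && z)))))) && (z ==> (((c && v) ==> (((!open) || v) && (open ==> v) && ((!open) ==> (((z && open) ==> v) && ((!(z && open)) ==> v))))) && ((!(c && v)) ==> (((!open) || v) && (open ==> v) && ((!open) ==> (((z && open) ==> v) && ((!(z && open)) ==> v))))))) && (!s) implies it.
Every state satisfying the precondition satisfies the weakest precondition: the implication holds.
Answer: valid


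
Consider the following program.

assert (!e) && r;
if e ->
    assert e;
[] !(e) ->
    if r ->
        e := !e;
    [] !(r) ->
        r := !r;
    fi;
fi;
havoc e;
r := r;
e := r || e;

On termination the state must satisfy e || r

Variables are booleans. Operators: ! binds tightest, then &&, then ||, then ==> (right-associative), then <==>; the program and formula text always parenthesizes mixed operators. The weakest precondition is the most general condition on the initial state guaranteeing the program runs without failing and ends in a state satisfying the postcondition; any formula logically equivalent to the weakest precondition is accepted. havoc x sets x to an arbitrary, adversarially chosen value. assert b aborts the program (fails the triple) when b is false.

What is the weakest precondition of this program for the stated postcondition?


Working backward. After the program, e || r must hold.
Before e := r || e: r || e
Before r := r: r || e
Before havoc e: r
Then branch requires e && r; else branch requires true.
Before the if: e ==> (e && r)
Before assert (!e) && r: (!e) && r && (e ==> (e && r))
Answer: WP = (!e) && r && (e ==> (e && r))


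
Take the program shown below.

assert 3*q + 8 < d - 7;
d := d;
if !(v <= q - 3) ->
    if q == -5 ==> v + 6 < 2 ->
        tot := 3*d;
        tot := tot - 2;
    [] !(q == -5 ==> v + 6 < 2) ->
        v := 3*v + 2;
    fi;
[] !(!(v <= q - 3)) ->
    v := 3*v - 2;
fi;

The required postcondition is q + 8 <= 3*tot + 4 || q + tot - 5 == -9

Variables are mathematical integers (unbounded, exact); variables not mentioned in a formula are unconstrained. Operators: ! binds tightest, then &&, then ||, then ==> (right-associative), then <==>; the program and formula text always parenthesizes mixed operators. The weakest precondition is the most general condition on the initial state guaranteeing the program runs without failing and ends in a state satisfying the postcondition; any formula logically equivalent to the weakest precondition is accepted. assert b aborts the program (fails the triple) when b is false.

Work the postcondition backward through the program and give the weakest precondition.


Working backward. After the program, the postcondition q + 8 <= 3*tot + 4 || q + tot - 5 == -9 must hold; in canonical form it is q <= 3*tot - 4 || q + tot == -4.
Then branch requires ((q == -5 ==> v < -4) ==> (q <= 9*d - 10 || 3*d + q == -2)) && ((!(q == -5 ==> v < -4)) ==> (q <= 3*tot - 4 || q + tot == -4)); else branch requires q <= 3*tot - 4 || q + tot == -4.
Before the if: ((!(v <= q - 3)) ==> (((q == -5 ==> v < -4) ==> (q <= 9*d - 10 || 3*d + q == -2)) && ((!(q == -5 ==> v < -4)) ==> (q <= 3*tot - 4 || q + tot == -4)))) && (v <= q - 3 ==> (q <= 3*tot - 4 || q + tot == -4))
Before d := d: ((!(v <= q - 3)) ==> (((q == -5 ==> v < -4) ==> (q <= 9*d - 10 || 3*d + q == -2)) && ((!(q == -5 ==> v < -4)) ==> (q <= 3*tot - 4 || q + tot == -4)))) && (v <= q - 3 ==> (q <= 3*tot - 4 || q + tot == -4))
Before assert 3*q + 8 < d - 7: 3*q < d - 15 && ((!(v <= q - 3)) ==> (((q == -5 ==> v < -4) ==> (q <= 9*d - 10 || 3*d + q == -2)) && ((!(q == -5 ==> v < -4)) ==> (q <= 3*tot - 4 || q + tot == -4)))) && (v <= q - 3 ==> (q <= 3*tot - 4 || q + tot == -4))
Answer: WP = 3*q < d - 15 && ((!(v <= q - 3)) ==> (((q == -5 ==> v < -4) ==> (q <= 9*d - 10 || 3*d + q == -2)) && ((!(q == -5 ==> v < -4)) ==> (q <= 3*tot - 4 || q + tot == -4)))) && (v <= q - 3 ==> (q <= 3*tot - 4 || q + tot == -4))


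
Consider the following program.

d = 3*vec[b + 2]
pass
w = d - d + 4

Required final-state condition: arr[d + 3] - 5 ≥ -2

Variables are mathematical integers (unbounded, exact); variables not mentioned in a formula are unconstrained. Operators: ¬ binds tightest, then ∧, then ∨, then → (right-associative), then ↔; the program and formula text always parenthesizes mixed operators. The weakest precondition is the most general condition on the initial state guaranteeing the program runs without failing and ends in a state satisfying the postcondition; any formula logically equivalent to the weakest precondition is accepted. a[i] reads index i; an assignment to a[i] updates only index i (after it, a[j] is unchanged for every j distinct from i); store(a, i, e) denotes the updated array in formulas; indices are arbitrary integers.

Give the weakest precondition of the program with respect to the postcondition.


Working backward. After the program, the postcondition arr[d + 3] - 5 ≥ -2 must hold; in canonical form it is arr[d + 3] ≥ 3.
Before w := d - d + 4: arr[d + 3] ≥ 3
Before skip: arr[d + 3] ≥ 3
Before d := 3*vec[b + 2]: arr[3*vec[b + 2] + 3] ≥ 3
Answer: WP = arr[3*vec[b + 2] + 3] ≥ 3


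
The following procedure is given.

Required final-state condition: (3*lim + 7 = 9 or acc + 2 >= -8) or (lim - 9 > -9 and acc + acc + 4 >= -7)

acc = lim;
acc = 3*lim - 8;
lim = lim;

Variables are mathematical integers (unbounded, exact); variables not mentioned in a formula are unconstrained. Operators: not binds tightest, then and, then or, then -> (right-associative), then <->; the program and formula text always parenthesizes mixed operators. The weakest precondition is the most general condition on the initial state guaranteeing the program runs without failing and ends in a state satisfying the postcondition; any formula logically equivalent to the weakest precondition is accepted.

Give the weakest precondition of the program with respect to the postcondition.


Working backward. After the program, the postcondition (3*lim + 7 = 9 or acc + 2 >= -8) or (lim - 9 > -9 and acc + acc + 4 >= -7) must hold; in canonical form it is 3*lim = 2 or acc >= -10 or (lim > 0 and 2*acc >= -11).
Before lim := lim: 3*lim = 2 or acc >= -10 or (lim > 0 and 2*acc >= -11)
Before acc := 3*lim - 8: 3*lim = 2 or 3*lim >= -2 or (lim > 0 and 6*lim >= 5)
Before acc := lim: 3*lim = 2 or 3*lim >= -2 or (lim > 0 and 6*lim >= 5)
Answer: WP = 3*lim = 2 or 3*lim >= -2 or (lim > 0 and 6*lim >= 5)


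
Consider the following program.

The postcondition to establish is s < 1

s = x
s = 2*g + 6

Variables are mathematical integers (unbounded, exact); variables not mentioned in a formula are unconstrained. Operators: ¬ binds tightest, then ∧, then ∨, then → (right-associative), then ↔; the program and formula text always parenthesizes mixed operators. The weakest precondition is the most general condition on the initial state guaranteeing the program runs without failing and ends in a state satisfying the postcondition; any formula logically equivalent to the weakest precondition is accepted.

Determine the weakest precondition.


Working backward. After the program, s < 1 must hold.
Before s := 2*g + 6: 2*g < -5
Before s := x: 2*g < -5
Answer: WP = 2*g < -5


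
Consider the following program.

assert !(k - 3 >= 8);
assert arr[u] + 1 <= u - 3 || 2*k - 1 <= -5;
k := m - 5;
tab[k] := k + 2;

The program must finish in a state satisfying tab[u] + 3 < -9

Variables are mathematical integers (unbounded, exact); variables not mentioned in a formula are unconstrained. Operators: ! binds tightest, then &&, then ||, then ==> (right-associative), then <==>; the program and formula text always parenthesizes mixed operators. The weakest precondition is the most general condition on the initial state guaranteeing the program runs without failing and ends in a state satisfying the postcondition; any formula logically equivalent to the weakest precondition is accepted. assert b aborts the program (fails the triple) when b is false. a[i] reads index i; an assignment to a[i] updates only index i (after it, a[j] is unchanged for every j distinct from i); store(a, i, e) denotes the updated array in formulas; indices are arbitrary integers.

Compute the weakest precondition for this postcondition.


Working backward. After the program, the postcondition tab[u] + 3 < -9 must hold; in canonical form it is tab[u] < -12.
Before tab[k] := k + 2: store(tab, k, k + 2)[u] < -12
Before k := m - 5: store(tab, m - 5, m - 3)[u] < -12
Before assert arr[u] + 1 <= u - 3 || 2*k - 1 <= -5: (arr[u] <= u - 4 || 2*k <= -4) && store(tab, m - 5, m - 3)[u] < -12
Before assert !(k - 3 >= 8): (!(k >= 11)) && (arr[u] <= u - 4 || 2*k <= -4) && store(tab, m - 5, m - 3)[u] < -12
Answer: WP = (!(k >= 11)) && (arr[u] <= u - 4 || 2*k <= -4) && store(tab, m - 5, m - 3)[u] < -12


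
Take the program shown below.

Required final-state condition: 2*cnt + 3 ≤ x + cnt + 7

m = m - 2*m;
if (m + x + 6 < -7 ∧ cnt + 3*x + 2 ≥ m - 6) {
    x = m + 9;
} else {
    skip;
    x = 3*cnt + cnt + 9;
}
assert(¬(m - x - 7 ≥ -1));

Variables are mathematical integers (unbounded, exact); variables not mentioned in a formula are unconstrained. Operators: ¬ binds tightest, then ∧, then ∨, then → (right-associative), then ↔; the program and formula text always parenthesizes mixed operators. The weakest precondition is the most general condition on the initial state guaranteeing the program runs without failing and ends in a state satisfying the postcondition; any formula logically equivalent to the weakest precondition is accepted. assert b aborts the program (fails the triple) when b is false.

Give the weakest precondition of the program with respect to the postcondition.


Working backward. After the program, the postcondition 2*cnt + 3 ≤ x + cnt + 7 must hold; in canonical form it is cnt ≤ x + 4.
Before assert ¬(m - x - 7 ≥ -1): (¬(m ≥ x + 6)) ∧ cnt ≤ x + 4
Then branch requires cnt ≤ m + 13; else branch requires (¬(m ≥ 4*cnt + 15)) ∧ 3*cnt ≥ -13.
Before the if: ((m + x < -13 ∧ cnt + 3*x ≥ m - 8) → cnt ≤ m + 13) ∧ ((¬(m + x < -13 ∧ cnt + 3*x ≥ m - 8)) → ((¬(m ≥ 4*cnt + 15)) ∧ 3*cnt ≥ -13))
Before m := m - 2*m: ((x < m - 13 ∧ cnt + m + 3*x ≥ -8) → cnt + m ≤ 13) ∧ ((¬(x < m - 13 ∧ cnt + m + 3*x ≥ -8)) → ((¬(4*cnt + m ≤ -15)) ∧ 3*cnt ≥ -13))
Answer: WP = ((x < m - 13 ∧ cnt + m + 3*x ≥ -8) → cnt + m ≤ 13) ∧ ((¬(x < m - 13 ∧ cnt + m + 3*x ≥ -8)) → ((¬(4*cnt + m ≤ -15)) ∧ 3*cnt ≥ -13))


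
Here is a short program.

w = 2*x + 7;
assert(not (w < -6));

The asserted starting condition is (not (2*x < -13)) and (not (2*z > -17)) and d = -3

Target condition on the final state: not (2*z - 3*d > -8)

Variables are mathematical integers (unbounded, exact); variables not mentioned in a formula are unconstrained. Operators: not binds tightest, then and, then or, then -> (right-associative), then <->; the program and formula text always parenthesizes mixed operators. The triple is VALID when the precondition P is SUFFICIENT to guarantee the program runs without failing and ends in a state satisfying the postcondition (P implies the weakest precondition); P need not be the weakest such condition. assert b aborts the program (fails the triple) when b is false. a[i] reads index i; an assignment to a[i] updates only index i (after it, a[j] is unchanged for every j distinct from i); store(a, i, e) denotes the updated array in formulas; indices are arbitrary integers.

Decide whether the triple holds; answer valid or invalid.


Working backward. After the program, the postcondition not (2*z - 3*d > -8) must hold; in canonical form it is not (2*z > 3*d - 8).
Before assert not (w < -6): (not (w < -6)) and (not (2*z > 3*d - 8))
Before w := 2*x + 7: (not (2*x < -13)) and (not (2*z > 3*d - 8))
The weakest precondition is (not (2*x < -13)) and (not (2*z > 3*d - 8)).
Check whether (not (2*x < -13)) and (not (2*z > -17)) and d = -3 implies it.
Every state satisfying the precondition satisfies the weakest precondition: the implication holds.
Answer: valid


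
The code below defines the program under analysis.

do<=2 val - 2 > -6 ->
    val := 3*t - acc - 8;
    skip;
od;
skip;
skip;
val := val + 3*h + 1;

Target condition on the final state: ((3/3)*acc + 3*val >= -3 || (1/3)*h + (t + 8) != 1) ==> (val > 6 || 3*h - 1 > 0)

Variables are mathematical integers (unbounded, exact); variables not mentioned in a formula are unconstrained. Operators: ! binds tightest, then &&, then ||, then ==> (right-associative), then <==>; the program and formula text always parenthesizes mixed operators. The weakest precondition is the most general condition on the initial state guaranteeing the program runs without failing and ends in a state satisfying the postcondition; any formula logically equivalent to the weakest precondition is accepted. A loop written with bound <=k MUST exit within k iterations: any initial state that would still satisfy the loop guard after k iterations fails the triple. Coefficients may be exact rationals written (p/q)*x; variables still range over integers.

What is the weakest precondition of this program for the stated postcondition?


Working backward. After the program, the postcondition ((3/3)*acc + 3*val >= -3 || (1/3)*h + (t + 8) != 1) ==> (val > 6 || 3*h - 1 > 0) must hold; in canonical form it is (acc + 3*val >= -3 || (1/3)*h + t != -7) ==> (val > 6 || 3*h > 1).
Before val := val + 3*h + 1: (acc + 9*h + 3*val >= -6 || (1/3)*h + t != -7) ==> (3*h + val > 5 || 3*h > 1)
Before skip: (acc + 9*h + 3*val >= -6 || (1/3)*h + t != -7) ==> (3*h + val > 5 || 3*h > 1)
Before skip: (acc + 9*h + 3*val >= -6 || (1/3)*h + t != -7) ==> (3*h + val > 5 || 3*h > 1)
Before the loop (bound <=2), unroll the exhaustion recursion (WP_0 = exit-now case; WP_j = one more guarded iteration, up to j = 2):
  WP_0: (!(val > -4)) && ((acc + 9*h + 3*val >= -6 || (1/3)*h + t != -7) ==> (3*h + val > 5 || 3*h > 1))
  WP_1: (val > -4 ==> ((!(3*t > acc + 4)) && ((9*h + 9*t >= 2*acc + 18 || (1/3)*h + t != -7) ==> (3*h + 3*t > acc + 13 || 3*h > 1)))) && ((!(val > -4)) ==> ((acc + 9*h + 3*val >= -6 || (1/3)*h + t != -7) ==> (3*h + val > 5 || 3*h > 1)))
  WP_2: (val > -4 ==> ((3*t > acc + 4 ==> ((!(3*t > acc + 4)) && ((9*h + 9*t >= 2*acc + 18 || (1/3)*h + t != -7) ==> (3*h + 3*t > acc + 13 || 3*h > 1)))) && ((!(3*t > acc + 4)) ==> ((9*h + 9*t >= 2*acc + 18 || (1/3)*h + t != -7) ==> (3*h + 3*t > acc + 13 || 3*h > 1))))) && ((!(val > -4)) ==> ((acc + 9*h + 3*val >= -6 || (1/3)*h + t != -7) ==> (3*h + val > 5 || 3*h > 1)))
So before the loop: (val > -4 ==> ((3*t > acc + 4 ==> ((!(3*t > acc + 4)) && ((9*h + 9*t >= 2*acc + 18 || (1/3)*h + t != -7) ==> (3*h + 3*t > acc + 13 || 3*h > 1)))) && ((!(3*t > acc + 4)) ==> ((9*h + 9*t >= 2*acc + 18 || (1/3)*h + t != -7) ==> (3*h + 3*t > acc + 13 || 3*h > 1))))) && ((!(val > -4)) ==> ((acc + 9*h + 3*val >= -6 || (1/3)*h + t != -7) ==> (3*h + val > 5 || 3*h > 1)))
Answer: WP = (val > -4 ==> ((3*t > acc + 4 ==> ((!(3*t > acc + 4)) && ((9*h + 9*t >= 2*acc + 18 || (1/3)*h + t != -7) ==> (3*h + 3*t > acc + 13 || 3*h > 1)))) && ((!(3*t > acc + 4)) ==> ((9*h + 9*t >= 2*acc + 18 || (1/3)*h + t != -7) ==> (3*h + 3*t > acc + 13 || 3*h > 1))))) && ((!(val > -4)) ==> ((acc + 9*h + 3*val >= -6 || (1/3)*h + t != -7) ==> (3*h + val > 5 || 3*h > 1)))


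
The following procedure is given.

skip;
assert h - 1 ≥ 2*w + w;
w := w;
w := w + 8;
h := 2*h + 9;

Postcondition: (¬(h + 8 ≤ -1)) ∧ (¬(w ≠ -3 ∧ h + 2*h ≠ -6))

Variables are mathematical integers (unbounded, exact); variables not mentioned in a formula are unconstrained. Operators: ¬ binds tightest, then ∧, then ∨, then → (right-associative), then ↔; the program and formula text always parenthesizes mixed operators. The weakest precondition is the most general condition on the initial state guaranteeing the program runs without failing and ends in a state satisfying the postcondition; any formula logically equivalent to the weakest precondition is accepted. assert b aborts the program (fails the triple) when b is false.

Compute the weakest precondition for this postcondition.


Working backward. After the program, the postcondition (¬(h + 8 ≤ -1)) ∧ (¬(w ≠ -3 ∧ h + 2*h ≠ -6)) must hold; in canonical form it is (¬(h ≤ -9)) ∧ (¬(w ≠ -3 ∧ 3*h ≠ -6)).
Before h := 2*h + 9: (¬(2*h ≤ -18)) ∧ (¬(w ≠ -3 ∧ 6*h ≠ -33))
Before w := w + 8: (¬(2*h ≤ -18)) ∧ (¬(w ≠ -11 ∧ 6*h ≠ -33))
Before w := w: (¬(2*h ≤ -18)) ∧ (¬(w ≠ -11 ∧ 6*h ≠ -33))
Before assert h - 1 ≥ 2*w + w: h ≥ 3*w + 1 ∧ (¬(2*h ≤ -18)) ∧ (¬(w ≠ -11 ∧ 6*h ≠ -33))
Before skip: h ≥ 3*w + 1 ∧ (¬(2*h ≤ -18)) ∧ (¬(w ≠ -11 ∧ 6*h ≠ -33))
Answer: WP = h ≥ 3*w + 1 ∧ (¬(2*h ≤ -18)) ∧ (¬(w ≠ -11 ∧ 6*h ≠ -33))


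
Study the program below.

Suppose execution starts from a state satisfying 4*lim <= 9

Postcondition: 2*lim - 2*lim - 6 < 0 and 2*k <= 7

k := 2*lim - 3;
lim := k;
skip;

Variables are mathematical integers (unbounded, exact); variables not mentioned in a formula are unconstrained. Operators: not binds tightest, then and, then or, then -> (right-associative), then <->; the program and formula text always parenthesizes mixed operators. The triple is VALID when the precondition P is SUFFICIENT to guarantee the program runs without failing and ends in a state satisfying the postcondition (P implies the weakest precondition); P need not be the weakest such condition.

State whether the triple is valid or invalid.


Working backward. After the program, the postcondition 2*lim - 2*lim - 6 < 0 and 2*k <= 7 must hold; in canonical form it is 2*k <= 7.
Before skip: 2*k <= 7
Before lim := k: 2*k <= 7
Before k := 2*lim - 3: 4*lim <= 13
The weakest precondition is 4*lim <= 13.
Check whether 4*lim <= 9 implies it.
Every state satisfying the precondition satisfies the weakest precondition: the implication holds.
Answer: valid


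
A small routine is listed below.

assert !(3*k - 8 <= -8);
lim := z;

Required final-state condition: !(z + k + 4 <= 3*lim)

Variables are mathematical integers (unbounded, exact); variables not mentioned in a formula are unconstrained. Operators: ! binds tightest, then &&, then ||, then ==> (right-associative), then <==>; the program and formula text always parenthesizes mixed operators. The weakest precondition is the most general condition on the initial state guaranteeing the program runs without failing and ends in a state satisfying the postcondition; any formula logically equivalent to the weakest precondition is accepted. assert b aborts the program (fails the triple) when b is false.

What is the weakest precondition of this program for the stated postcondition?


Working backward. After the program, the postcondition !(z + k + 4 <= 3*lim) must hold; in canonical form it is !(k + z <= 3*lim - 4).
Before lim := z: !(k <= 2*z - 4)
Before assert !(3*k - 8 <= -8): (!(3*k <= 0)) && (!(k <= 2*z - 4))
Answer: WP = (!(3*k <= 0)) && (!(k <= 2*z - 4))


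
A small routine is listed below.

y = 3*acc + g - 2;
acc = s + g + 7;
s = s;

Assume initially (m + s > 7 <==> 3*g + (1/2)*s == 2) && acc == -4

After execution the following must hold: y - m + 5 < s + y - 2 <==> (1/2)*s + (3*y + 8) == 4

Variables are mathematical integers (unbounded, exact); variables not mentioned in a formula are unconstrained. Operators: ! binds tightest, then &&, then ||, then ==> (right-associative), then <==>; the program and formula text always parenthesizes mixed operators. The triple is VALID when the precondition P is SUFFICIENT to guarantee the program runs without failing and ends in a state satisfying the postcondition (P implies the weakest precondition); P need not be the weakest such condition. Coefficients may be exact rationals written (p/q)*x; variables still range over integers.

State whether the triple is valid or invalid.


Working backward. After the program, the postcondition y - m + 5 < s + y - 2 <==> (1/2)*s + (3*y + 8) == 4 must hold; in canonical form it is m + s > 7 <==> (1/2)*s + 3*y == -4.
Before s := s: m + s > 7 <==> (1/2)*s + 3*y == -4
Before acc := s + g + 7: m + s > 7 <==> (1/2)*s + 3*y == -4
Before y := 3*acc + g - 2: m + s > 7 <==> 9*acc + 3*g + (1/2)*s == 2
The weakest precondition is m + s > 7 <==> 9*acc + 3*g + (1/2)*s == 2.
Check whether (m + s > 7 <==> 3*g + (1/2)*s == 2) && acc == -4 implies it.
Countermodel: at the initial state acc = -4, g = 0, m = -69, s = 76, the precondition holds but the weakest precondition fails.
Answer: invalid


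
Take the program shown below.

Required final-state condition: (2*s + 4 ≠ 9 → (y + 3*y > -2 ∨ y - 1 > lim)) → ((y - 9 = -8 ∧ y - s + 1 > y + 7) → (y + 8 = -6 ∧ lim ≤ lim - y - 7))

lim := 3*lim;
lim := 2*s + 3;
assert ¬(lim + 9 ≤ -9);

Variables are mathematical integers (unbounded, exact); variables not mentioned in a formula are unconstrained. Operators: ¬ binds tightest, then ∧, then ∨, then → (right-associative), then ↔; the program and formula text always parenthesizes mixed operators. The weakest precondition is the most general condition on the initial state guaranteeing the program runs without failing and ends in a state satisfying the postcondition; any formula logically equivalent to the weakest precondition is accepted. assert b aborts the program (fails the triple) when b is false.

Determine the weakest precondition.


Working backward. After the program, the postcondition (2*s + 4 ≠ 9 → (y + 3*y > -2 ∨ y - 1 > lim)) → ((y - 9 = -8 ∧ y - s + 1 > y + 7) → (y + 8 = -6 ∧ lim ≤ lim - y - 7)) must hold; in canonical form it is (2*s ≠ 5 → (4*y > -2 ∨ y > lim + 1)) → ((y = 1 ∧ s < -6) → (y = -14 ∧ y ≤ -7)).
Before assert ¬(lim + 9 ≤ -9): (¬(lim ≤ -18)) ∧ ((2*s ≠ 5 → (4*y > -2 ∨ y > lim + 1)) → ((y = 1 ∧ s < -6) → (y = -14 ∧ y ≤ -7)))
Before lim := 2*s + 3: (¬(2*s ≤ -21)) ∧ ((2*s ≠ 5 → (4*y > -2 ∨ y > 2*s + 4)) → ((y = 1 ∧ s < -6) → (y = -14 ∧ y ≤ -7)))
Before lim := 3*lim: (¬(2*s ≤ -21)) ∧ ((2*s ≠ 5 → (4*y > -2 ∨ y > 2*s + 4)) → ((y = 1 ∧ s < -6) → (y = -14 ∧ y ≤ -7)))
Answer: WP = (¬(2*s ≤ -21)) ∧ ((2*s ≠ 5 → (4*y > -2 ∨ y > 2*s + 4)) → ((y = 1 ∧ s < -6) → (y = -14 ∧ y ≤ -7)))
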